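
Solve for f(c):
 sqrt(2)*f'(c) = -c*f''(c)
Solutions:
 f(c) = C1 + C2*c^(1 - sqrt(2))


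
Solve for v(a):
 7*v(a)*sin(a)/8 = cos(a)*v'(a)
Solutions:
 v(a) = C1/cos(a)^(7/8)


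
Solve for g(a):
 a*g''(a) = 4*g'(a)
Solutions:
 g(a) = C1 + C2*a^5


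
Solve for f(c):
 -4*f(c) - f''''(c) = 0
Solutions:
 f(c) = (C1*sin(c) + C2*cos(c))*exp(-c) + (C3*sin(c) + C4*cos(c))*exp(c)


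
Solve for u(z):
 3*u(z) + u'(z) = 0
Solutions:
 u(z) = C1*exp(-3*z)


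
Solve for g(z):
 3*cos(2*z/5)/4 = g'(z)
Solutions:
 g(z) = C1 + 15*sin(2*z/5)/8


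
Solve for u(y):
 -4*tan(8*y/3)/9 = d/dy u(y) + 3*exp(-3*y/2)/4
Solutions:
 u(y) = C1 - log(tan(8*y/3)^2 + 1)/12 + exp(-3*y/2)/2


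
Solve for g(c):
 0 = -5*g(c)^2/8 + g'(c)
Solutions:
 g(c) = -8/(C1 + 5*c)


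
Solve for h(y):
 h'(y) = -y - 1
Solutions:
 h(y) = C1 - y^2/2 - y


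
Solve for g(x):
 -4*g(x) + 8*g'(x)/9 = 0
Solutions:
 g(x) = C1*exp(9*x/2)


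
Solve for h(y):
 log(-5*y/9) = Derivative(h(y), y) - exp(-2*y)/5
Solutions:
 h(y) = C1 + y*log(-y) + y*(-2*log(3) - 1 + log(5)) - exp(-2*y)/10


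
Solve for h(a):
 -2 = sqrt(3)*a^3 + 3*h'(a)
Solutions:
 h(a) = C1 - sqrt(3)*a^4/12 - 2*a/3


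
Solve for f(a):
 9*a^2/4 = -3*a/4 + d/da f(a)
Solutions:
 f(a) = C1 + 3*a^3/4 + 3*a^2/8


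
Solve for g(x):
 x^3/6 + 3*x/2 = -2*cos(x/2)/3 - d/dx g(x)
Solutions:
 g(x) = C1 - x^4/24 - 3*x^2/4 - 4*sin(x/2)/3


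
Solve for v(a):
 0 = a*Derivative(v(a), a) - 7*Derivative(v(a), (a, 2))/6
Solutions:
 v(a) = C1 + C2*erfi(sqrt(21)*a/7)


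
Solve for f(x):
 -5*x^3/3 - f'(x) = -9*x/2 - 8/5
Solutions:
 f(x) = C1 - 5*x^4/12 + 9*x^2/4 + 8*x/5


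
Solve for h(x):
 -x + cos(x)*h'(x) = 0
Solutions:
 h(x) = C1 + Integral(x/cos(x), x)


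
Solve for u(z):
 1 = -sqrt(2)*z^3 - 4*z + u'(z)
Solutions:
 u(z) = C1 + sqrt(2)*z^4/4 + 2*z^2 + z


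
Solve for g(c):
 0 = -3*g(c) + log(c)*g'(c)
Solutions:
 g(c) = C1*exp(3*li(c))


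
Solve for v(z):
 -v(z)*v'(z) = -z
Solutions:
 v(z) = -sqrt(C1 + z^2)
 v(z) = sqrt(C1 + z^2)


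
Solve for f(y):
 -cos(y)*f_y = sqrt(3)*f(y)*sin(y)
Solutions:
 f(y) = C1*cos(y)^(sqrt(3))


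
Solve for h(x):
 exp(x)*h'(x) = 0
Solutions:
 h(x) = C1


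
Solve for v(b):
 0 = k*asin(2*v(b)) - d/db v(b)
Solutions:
 Integral(1/asin(2*_y), (_y, v(b))) = C1 + b*k


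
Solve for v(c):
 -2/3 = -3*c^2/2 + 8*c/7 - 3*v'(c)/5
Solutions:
 v(c) = C1 - 5*c^3/6 + 20*c^2/21 + 10*c/9


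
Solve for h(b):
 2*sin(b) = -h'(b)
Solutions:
 h(b) = C1 + 2*cos(b)


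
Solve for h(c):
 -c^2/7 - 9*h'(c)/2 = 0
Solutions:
 h(c) = C1 - 2*c^3/189


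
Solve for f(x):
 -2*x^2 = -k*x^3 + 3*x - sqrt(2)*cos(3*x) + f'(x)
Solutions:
 f(x) = C1 + k*x^4/4 - 2*x^3/3 - 3*x^2/2 + sqrt(2)*sin(3*x)/3


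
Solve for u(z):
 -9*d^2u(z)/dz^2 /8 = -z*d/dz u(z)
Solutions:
 u(z) = C1 + C2*erfi(2*z/3)


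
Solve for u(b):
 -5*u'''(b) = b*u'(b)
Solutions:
 u(b) = C1 + Integral(C2*airyai(-5^(2/3)*b/5) + C3*airybi(-5^(2/3)*b/5), b)


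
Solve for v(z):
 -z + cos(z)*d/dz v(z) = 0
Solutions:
 v(z) = C1 + Integral(z/cos(z), z)


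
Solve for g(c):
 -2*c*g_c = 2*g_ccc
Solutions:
 g(c) = C1 + Integral(C2*airyai(-c) + C3*airybi(-c), c)


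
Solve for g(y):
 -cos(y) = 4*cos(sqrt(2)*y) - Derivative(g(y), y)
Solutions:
 g(y) = C1 + sin(y) + 2*sqrt(2)*sin(sqrt(2)*y)


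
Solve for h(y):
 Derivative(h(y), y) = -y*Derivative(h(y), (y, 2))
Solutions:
 h(y) = C1 + C2*log(y)


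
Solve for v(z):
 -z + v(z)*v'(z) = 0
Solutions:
 v(z) = -sqrt(C1 + z^2)
 v(z) = sqrt(C1 + z^2)


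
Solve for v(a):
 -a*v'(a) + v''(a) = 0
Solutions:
 v(a) = C1 + C2*erfi(sqrt(2)*a/2)


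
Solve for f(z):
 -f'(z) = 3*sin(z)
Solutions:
 f(z) = C1 + 3*cos(z)


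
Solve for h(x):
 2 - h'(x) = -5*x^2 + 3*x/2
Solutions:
 h(x) = C1 + 5*x^3/3 - 3*x^2/4 + 2*x


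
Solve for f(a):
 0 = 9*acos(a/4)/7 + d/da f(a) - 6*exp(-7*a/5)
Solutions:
 f(a) = C1 - 9*a*acos(a/4)/7 + 9*sqrt(16 - a^2)/7 - 30*exp(-7*a/5)/7


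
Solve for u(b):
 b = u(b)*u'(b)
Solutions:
 u(b) = -sqrt(C1 + b^2)
 u(b) = sqrt(C1 + b^2)


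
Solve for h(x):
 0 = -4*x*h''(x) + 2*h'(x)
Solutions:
 h(x) = C1 + C2*x^(3/2)


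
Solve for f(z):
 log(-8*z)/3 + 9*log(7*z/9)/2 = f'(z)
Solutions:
 f(z) = C1 + 29*z*log(z)/6 + z*(-9*log(3) - 29/6 + log(7)/2 + log(4802) + I*pi/3)


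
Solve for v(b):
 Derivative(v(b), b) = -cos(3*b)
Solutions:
 v(b) = C1 - sin(3*b)/3


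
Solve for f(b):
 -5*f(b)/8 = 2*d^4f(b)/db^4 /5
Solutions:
 f(b) = (C1*sin(sqrt(10)*b/4) + C2*cos(sqrt(10)*b/4))*exp(-sqrt(10)*b/4) + (C3*sin(sqrt(10)*b/4) + C4*cos(sqrt(10)*b/4))*exp(sqrt(10)*b/4)


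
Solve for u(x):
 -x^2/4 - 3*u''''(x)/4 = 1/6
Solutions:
 u(x) = C1 + C2*x + C3*x^2 + C4*x^3 - x^6/1080 - x^4/108


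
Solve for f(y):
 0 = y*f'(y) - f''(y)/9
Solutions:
 f(y) = C1 + C2*erfi(3*sqrt(2)*y/2)


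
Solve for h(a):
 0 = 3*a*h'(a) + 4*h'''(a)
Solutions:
 h(a) = C1 + Integral(C2*airyai(-6^(1/3)*a/2) + C3*airybi(-6^(1/3)*a/2), a)


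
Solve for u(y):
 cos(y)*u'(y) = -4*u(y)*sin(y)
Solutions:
 u(y) = C1*cos(y)^4


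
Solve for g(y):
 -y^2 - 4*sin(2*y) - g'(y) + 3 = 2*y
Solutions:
 g(y) = C1 - y^3/3 - y^2 + 3*y + 2*cos(2*y)


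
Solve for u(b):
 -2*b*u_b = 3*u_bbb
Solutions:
 u(b) = C1 + Integral(C2*airyai(-2^(1/3)*3^(2/3)*b/3) + C3*airybi(-2^(1/3)*3^(2/3)*b/3), b)


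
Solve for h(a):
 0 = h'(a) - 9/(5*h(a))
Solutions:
 h(a) = -sqrt(C1 + 90*a)/5
 h(a) = sqrt(C1 + 90*a)/5


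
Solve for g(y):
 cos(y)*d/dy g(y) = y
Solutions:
 g(y) = C1 + Integral(y/cos(y), y)


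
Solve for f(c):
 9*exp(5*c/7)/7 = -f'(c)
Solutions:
 f(c) = C1 - 9*exp(5*c/7)/5


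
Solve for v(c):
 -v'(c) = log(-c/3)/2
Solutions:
 v(c) = C1 - c*log(-c)/2 + c*(1 + log(3))/2


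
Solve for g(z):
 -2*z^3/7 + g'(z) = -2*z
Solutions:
 g(z) = C1 + z^4/14 - z^2


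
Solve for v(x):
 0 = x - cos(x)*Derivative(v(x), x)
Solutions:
 v(x) = C1 + Integral(x/cos(x), x)


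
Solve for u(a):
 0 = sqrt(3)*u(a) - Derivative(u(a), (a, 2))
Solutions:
 u(a) = C1*exp(-3^(1/4)*a) + C2*exp(3^(1/4)*a)


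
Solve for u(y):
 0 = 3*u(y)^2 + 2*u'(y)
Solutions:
 u(y) = 2/(C1 + 3*y)


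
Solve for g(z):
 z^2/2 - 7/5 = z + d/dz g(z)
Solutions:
 g(z) = C1 + z^3/6 - z^2/2 - 7*z/5


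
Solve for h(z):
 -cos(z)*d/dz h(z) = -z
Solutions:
 h(z) = C1 + Integral(z/cos(z), z)


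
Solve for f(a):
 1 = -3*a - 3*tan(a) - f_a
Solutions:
 f(a) = C1 - 3*a^2/2 - a + 3*log(cos(a))


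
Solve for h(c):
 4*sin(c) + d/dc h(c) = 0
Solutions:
 h(c) = C1 + 4*cos(c)


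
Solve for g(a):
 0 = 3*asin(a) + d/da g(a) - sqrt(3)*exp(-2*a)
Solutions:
 g(a) = C1 - 3*a*asin(a) - 3*sqrt(1 - a^2) - sqrt(3)*exp(-2*a)/2


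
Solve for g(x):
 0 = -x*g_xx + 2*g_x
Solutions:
 g(x) = C1 + C2*x^3


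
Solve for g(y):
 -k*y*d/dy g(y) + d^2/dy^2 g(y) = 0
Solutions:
 g(y) = Piecewise((-sqrt(2)*sqrt(pi)*C1*erf(sqrt(2)*y*sqrt(-k)/2)/(2*sqrt(-k)) - C2, (k > 0) | (k < 0)), (-C1*y - C2, True))


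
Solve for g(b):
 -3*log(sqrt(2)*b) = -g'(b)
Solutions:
 g(b) = C1 + 3*b*log(b) - 3*b + 3*b*log(2)/2


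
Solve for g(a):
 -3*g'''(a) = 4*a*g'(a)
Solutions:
 g(a) = C1 + Integral(C2*airyai(-6^(2/3)*a/3) + C3*airybi(-6^(2/3)*a/3), a)


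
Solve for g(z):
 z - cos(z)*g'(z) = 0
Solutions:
 g(z) = C1 + Integral(z/cos(z), z)


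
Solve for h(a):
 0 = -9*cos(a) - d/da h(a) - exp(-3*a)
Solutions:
 h(a) = C1 - 9*sin(a) + exp(-3*a)/3


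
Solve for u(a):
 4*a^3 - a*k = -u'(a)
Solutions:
 u(a) = C1 - a^4 + a^2*k/2


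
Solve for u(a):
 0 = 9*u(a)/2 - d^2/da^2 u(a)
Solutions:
 u(a) = C1*exp(-3*sqrt(2)*a/2) + C2*exp(3*sqrt(2)*a/2)


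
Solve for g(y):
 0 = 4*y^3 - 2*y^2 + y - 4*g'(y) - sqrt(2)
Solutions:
 g(y) = C1 + y^4/4 - y^3/6 + y^2/8 - sqrt(2)*y/4


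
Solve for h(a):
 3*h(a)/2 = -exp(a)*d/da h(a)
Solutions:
 h(a) = C1*exp(3*exp(-a)/2)


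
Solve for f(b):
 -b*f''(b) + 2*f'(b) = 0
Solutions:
 f(b) = C1 + C2*b^3


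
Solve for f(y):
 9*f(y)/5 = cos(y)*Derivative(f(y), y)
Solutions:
 f(y) = C1*(sin(y) + 1)^(9/10)/(sin(y) - 1)^(9/10)


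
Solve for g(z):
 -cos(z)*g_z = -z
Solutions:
 g(z) = C1 + Integral(z/cos(z), z)


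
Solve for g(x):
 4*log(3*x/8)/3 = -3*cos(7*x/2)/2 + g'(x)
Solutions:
 g(x) = C1 + 4*x*log(x)/3 - 4*x*log(2) - 4*x/3 + 4*x*log(3)/3 + 3*sin(7*x/2)/7


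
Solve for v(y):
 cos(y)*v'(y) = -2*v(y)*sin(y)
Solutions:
 v(y) = C1*cos(y)^2


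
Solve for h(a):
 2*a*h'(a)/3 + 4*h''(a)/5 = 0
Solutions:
 h(a) = C1 + C2*erf(sqrt(15)*a/6)


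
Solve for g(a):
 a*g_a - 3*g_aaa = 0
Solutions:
 g(a) = C1 + Integral(C2*airyai(3^(2/3)*a/3) + C3*airybi(3^(2/3)*a/3), a)


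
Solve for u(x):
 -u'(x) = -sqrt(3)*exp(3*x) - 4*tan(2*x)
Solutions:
 u(x) = C1 + sqrt(3)*exp(3*x)/3 - 2*log(cos(2*x))


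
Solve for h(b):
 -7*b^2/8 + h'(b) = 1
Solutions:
 h(b) = C1 + 7*b^3/24 + b


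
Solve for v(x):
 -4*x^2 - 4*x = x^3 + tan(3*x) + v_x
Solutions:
 v(x) = C1 - x^4/4 - 4*x^3/3 - 2*x^2 + log(cos(3*x))/3


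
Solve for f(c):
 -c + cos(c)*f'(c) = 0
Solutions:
 f(c) = C1 + Integral(c/cos(c), c)


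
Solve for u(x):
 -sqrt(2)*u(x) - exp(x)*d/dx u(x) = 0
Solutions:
 u(x) = C1*exp(sqrt(2)*exp(-x))


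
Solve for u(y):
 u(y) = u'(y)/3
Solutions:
 u(y) = C1*exp(3*y)


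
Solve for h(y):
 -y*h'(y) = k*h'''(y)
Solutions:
 h(y) = C1 + Integral(C2*airyai(y*(-1/k)^(1/3)) + C3*airybi(y*(-1/k)^(1/3)), y)


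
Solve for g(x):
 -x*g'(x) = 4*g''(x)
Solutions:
 g(x) = C1 + C2*erf(sqrt(2)*x/4)


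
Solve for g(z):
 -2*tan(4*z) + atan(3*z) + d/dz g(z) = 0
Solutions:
 g(z) = C1 - z*atan(3*z) + log(9*z^2 + 1)/6 - log(cos(4*z))/2


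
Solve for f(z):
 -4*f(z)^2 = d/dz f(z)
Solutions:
 f(z) = 1/(C1 + 4*z)


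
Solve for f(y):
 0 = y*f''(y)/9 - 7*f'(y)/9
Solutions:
 f(y) = C1 + C2*y^8


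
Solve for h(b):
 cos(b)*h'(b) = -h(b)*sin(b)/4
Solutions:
 h(b) = C1*cos(b)^(1/4)


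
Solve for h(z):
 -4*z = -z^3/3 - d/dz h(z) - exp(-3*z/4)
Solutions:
 h(z) = C1 - z^4/12 + 2*z^2 + 4*exp(-3*z/4)/3


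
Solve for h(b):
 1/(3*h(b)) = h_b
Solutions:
 h(b) = -sqrt(C1 + 6*b)/3
 h(b) = sqrt(C1 + 6*b)/3


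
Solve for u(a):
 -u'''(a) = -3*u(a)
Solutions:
 u(a) = C3*exp(3^(1/3)*a) + (C1*sin(3^(5/6)*a/2) + C2*cos(3^(5/6)*a/2))*exp(-3^(1/3)*a/2)


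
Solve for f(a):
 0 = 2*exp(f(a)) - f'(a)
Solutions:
 f(a) = log(-1/(C1 + 2*a))


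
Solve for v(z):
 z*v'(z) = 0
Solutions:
 v(z) = C1


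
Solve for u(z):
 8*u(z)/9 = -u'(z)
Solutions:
 u(z) = C1*exp(-8*z/9)


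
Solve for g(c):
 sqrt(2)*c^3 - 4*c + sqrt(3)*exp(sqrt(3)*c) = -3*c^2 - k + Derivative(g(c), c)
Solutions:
 g(c) = C1 + sqrt(2)*c^4/4 + c^3 - 2*c^2 + c*k + exp(sqrt(3)*c)


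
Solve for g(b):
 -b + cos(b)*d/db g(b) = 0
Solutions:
 g(b) = C1 + Integral(b/cos(b), b)


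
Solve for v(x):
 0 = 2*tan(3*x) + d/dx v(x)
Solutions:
 v(x) = C1 + 2*log(cos(3*x))/3


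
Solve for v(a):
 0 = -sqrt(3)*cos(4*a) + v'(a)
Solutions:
 v(a) = C1 + sqrt(3)*sin(4*a)/4


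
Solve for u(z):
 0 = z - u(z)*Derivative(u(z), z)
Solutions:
 u(z) = -sqrt(C1 + z^2)
 u(z) = sqrt(C1 + z^2)


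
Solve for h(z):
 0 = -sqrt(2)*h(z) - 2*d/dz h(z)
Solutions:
 h(z) = C1*exp(-sqrt(2)*z/2)


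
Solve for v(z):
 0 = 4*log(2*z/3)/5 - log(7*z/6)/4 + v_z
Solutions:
 v(z) = C1 - 11*z*log(z)/20 - 21*z*log(2)/20 + z*log(7)/4 + 11*z/20 + 11*z*log(3)/20


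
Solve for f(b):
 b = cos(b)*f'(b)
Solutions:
 f(b) = C1 + Integral(b/cos(b), b)


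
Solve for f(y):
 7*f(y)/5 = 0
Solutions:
 f(y) = 0


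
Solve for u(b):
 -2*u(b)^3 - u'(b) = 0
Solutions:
 u(b) = -sqrt(2)*sqrt(-1/(C1 - 2*b))/2
 u(b) = sqrt(2)*sqrt(-1/(C1 - 2*b))/2


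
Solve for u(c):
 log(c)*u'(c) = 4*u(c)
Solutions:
 u(c) = C1*exp(4*li(c))


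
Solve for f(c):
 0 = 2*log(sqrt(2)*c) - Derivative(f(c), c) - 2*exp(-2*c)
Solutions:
 f(c) = C1 + 2*c*log(c) + c*(-2 + log(2)) + exp(-2*c)


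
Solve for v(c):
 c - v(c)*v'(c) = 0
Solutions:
 v(c) = -sqrt(C1 + c^2)
 v(c) = sqrt(C1 + c^2)


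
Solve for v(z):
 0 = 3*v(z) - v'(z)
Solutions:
 v(z) = C1*exp(3*z)


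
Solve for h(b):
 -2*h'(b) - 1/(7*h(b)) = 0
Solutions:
 h(b) = -sqrt(C1 - 7*b)/7
 h(b) = sqrt(C1 - 7*b)/7


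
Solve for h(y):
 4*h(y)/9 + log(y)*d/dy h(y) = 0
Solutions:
 h(y) = C1*exp(-4*li(y)/9)


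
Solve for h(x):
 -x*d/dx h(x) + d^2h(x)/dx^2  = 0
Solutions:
 h(x) = C1 + C2*erfi(sqrt(2)*x/2)


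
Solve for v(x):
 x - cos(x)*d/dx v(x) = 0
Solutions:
 v(x) = C1 + Integral(x/cos(x), x)


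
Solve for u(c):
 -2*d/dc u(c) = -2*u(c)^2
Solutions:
 u(c) = -1/(C1 + c)


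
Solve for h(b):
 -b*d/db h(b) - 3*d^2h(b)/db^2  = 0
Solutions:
 h(b) = C1 + C2*erf(sqrt(6)*b/6)


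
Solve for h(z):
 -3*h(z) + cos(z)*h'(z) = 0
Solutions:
 h(z) = C1*(sin(z) + 1)^(3/2)/(sin(z) - 1)^(3/2)


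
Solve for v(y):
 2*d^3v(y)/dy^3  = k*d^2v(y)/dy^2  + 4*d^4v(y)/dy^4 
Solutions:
 v(y) = C1 + C2*y + C3*exp(y*(1 - sqrt(1 - 4*k))/4) + C4*exp(y*(sqrt(1 - 4*k) + 1)/4)


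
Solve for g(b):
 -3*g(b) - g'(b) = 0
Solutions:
 g(b) = C1*exp(-3*b)


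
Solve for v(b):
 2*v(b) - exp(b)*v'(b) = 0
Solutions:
 v(b) = C1*exp(-2*exp(-b))


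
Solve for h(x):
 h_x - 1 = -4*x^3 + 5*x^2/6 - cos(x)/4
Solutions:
 h(x) = C1 - x^4 + 5*x^3/18 + x - sin(x)/4


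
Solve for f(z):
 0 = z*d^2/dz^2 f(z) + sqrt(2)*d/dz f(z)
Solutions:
 f(z) = C1 + C2*z^(1 - sqrt(2))


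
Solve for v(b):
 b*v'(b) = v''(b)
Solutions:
 v(b) = C1 + C2*erfi(sqrt(2)*b/2)


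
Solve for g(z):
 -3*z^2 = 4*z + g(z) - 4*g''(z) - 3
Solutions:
 g(z) = C1*exp(-z/2) + C2*exp(z/2) - 3*z^2 - 4*z - 21


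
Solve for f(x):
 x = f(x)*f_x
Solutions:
 f(x) = -sqrt(C1 + x^2)
 f(x) = sqrt(C1 + x^2)


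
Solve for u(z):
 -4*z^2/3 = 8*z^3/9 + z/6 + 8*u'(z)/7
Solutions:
 u(z) = C1 - 7*z^4/36 - 7*z^3/18 - 7*z^2/96


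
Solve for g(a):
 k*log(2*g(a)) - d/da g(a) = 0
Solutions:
 Integral(1/(log(_y) + log(2)), (_y, g(a))) = C1 + a*k


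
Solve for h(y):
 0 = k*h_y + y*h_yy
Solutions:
 h(y) = C1 + y^(1 - re(k))*(C2*sin(log(y)*Abs(im(k))) + C3*cos(log(y)*im(k)))


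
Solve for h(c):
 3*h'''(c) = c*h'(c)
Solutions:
 h(c) = C1 + Integral(C2*airyai(3^(2/3)*c/3) + C3*airybi(3^(2/3)*c/3), c)


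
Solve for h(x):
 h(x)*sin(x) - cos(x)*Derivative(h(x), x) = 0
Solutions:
 h(x) = C1/cos(x)


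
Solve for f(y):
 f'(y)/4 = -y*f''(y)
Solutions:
 f(y) = C1 + C2*y^(3/4)


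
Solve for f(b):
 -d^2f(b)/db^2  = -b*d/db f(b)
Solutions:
 f(b) = C1 + C2*erfi(sqrt(2)*b/2)


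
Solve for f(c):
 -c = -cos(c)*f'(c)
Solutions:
 f(c) = C1 + Integral(c/cos(c), c)


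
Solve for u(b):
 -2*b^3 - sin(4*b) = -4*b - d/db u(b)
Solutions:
 u(b) = C1 + b^4/2 - 2*b^2 - cos(4*b)/4


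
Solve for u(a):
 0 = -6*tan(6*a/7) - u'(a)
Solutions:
 u(a) = C1 + 7*log(cos(6*a/7))


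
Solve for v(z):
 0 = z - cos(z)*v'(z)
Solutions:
 v(z) = C1 + Integral(z/cos(z), z)


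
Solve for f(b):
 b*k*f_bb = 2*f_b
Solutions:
 f(b) = C1 + b^(((re(k) + 2)*re(k) + im(k)^2)/(re(k)^2 + im(k)^2))*(C2*sin(2*log(b)*Abs(im(k))/(re(k)^2 + im(k)^2)) + C3*cos(2*log(b)*im(k)/(re(k)^2 + im(k)^2)))


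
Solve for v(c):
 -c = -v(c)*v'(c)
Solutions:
 v(c) = -sqrt(C1 + c^2)
 v(c) = sqrt(C1 + c^2)


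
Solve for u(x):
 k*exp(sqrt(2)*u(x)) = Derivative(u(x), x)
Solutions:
 u(x) = sqrt(2)*(2*log(-1/(C1 + k*x)) - log(2))/4


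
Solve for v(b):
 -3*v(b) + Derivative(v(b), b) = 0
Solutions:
 v(b) = C1*exp(3*b)


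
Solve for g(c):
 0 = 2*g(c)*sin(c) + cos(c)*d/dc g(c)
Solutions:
 g(c) = C1*cos(c)^2


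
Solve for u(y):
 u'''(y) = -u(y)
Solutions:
 u(y) = C3*exp(-y) + (C1*sin(sqrt(3)*y/2) + C2*cos(sqrt(3)*y/2))*exp(y/2)


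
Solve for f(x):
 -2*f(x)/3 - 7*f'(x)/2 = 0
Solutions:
 f(x) = C1*exp(-4*x/21)


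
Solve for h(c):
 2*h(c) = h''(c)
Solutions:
 h(c) = C1*exp(-sqrt(2)*c) + C2*exp(sqrt(2)*c)


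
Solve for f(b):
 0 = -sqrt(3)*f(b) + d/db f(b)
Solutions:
 f(b) = C1*exp(sqrt(3)*b)


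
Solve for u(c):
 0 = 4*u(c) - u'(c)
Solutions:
 u(c) = C1*exp(4*c)


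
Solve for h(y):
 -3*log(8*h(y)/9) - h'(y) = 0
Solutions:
 Integral(1/(log(_y) - 2*log(3) + 3*log(2)), (_y, h(y)))/3 = C1 - y


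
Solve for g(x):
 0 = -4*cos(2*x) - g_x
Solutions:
 g(x) = C1 - 2*sin(2*x)


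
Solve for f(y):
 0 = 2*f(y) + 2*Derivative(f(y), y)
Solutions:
 f(y) = C1*exp(-y)


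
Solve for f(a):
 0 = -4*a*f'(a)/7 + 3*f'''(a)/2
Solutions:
 f(a) = C1 + Integral(C2*airyai(2*21^(2/3)*a/21) + C3*airybi(2*21^(2/3)*a/21), a)


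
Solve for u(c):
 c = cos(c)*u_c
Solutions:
 u(c) = C1 + Integral(c/cos(c), c)


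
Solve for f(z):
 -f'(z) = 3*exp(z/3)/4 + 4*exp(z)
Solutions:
 f(z) = C1 - 9*exp(z/3)/4 - 4*exp(z)


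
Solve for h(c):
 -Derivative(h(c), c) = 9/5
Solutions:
 h(c) = C1 - 9*c/5


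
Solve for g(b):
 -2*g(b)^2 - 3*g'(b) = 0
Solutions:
 g(b) = 3/(C1 + 2*b)


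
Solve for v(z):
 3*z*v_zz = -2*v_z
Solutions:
 v(z) = C1 + C2*z^(1/3)


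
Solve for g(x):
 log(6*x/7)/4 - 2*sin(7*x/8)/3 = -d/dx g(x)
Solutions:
 g(x) = C1 - x*log(x)/4 - x*log(6)/4 + x/4 + x*log(7)/4 - 16*cos(7*x/8)/21


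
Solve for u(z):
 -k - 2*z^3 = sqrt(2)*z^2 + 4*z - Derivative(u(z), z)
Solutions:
 u(z) = C1 + k*z + z^4/2 + sqrt(2)*z^3/3 + 2*z^2


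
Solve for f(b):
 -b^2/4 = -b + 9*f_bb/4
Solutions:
 f(b) = C1 + C2*b - b^4/108 + 2*b^3/27


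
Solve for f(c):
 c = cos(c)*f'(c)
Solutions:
 f(c) = C1 + Integral(c/cos(c), c)


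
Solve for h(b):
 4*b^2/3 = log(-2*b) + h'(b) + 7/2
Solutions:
 h(b) = C1 + 4*b^3/9 - b*log(-b) + b*(-5/2 - log(2))


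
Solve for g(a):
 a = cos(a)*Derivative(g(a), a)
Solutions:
 g(a) = C1 + Integral(a/cos(a), a)


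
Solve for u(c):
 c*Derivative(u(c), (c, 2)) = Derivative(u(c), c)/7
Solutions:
 u(c) = C1 + C2*c^(8/7)


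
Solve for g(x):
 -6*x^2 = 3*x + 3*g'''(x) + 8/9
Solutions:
 g(x) = C1 + C2*x + C3*x^2 - x^5/30 - x^4/24 - 4*x^3/81


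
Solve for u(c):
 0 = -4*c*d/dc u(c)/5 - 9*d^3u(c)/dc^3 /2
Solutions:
 u(c) = C1 + Integral(C2*airyai(-2*75^(1/3)*c/15) + C3*airybi(-2*75^(1/3)*c/15), c)


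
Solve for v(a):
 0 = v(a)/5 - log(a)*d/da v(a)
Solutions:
 v(a) = C1*exp(li(a)/5)


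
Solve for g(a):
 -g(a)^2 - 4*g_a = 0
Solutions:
 g(a) = 4/(C1 + a)


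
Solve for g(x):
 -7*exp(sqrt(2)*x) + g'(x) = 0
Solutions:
 g(x) = C1 + 7*sqrt(2)*exp(sqrt(2)*x)/2


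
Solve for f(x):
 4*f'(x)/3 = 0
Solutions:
 f(x) = C1


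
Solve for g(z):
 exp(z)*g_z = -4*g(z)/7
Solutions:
 g(z) = C1*exp(4*exp(-z)/7)


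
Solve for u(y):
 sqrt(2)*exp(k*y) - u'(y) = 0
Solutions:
 u(y) = C1 + sqrt(2)*exp(k*y)/k


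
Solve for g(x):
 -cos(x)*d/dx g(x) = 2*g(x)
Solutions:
 g(x) = C1*(sin(x) - 1)/(sin(x) + 1)


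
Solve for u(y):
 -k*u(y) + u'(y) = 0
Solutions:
 u(y) = C1*exp(k*y)


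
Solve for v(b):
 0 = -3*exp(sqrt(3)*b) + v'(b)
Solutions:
 v(b) = C1 + sqrt(3)*exp(sqrt(3)*b)


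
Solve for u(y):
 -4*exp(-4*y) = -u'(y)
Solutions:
 u(y) = C1 - exp(-4*y)


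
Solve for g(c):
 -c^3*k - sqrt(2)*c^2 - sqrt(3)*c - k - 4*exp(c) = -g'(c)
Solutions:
 g(c) = C1 + c^4*k/4 + sqrt(2)*c^3/3 + sqrt(3)*c^2/2 + c*k + 4*exp(c)


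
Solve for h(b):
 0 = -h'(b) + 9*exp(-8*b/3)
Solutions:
 h(b) = C1 - 27*exp(-8*b/3)/8


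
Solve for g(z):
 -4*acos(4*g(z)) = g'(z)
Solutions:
 Integral(1/acos(4*_y), (_y, g(z))) = C1 - 4*z


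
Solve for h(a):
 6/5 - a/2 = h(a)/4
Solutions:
 h(a) = 24/5 - 2*a


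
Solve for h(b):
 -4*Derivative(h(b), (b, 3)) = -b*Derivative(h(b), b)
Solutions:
 h(b) = C1 + Integral(C2*airyai(2^(1/3)*b/2) + C3*airybi(2^(1/3)*b/2), b)


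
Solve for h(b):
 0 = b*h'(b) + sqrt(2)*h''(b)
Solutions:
 h(b) = C1 + C2*erf(2^(1/4)*b/2)


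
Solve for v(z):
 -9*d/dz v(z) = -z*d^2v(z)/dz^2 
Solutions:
 v(z) = C1 + C2*z^10


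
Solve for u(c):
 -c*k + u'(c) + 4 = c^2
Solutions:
 u(c) = C1 + c^3/3 + c^2*k/2 - 4*c


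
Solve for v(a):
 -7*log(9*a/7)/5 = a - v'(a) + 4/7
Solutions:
 v(a) = C1 + a^2/2 + 7*a*log(a)/5 - 7*a*log(7)/5 - 29*a/35 + 14*a*log(3)/5


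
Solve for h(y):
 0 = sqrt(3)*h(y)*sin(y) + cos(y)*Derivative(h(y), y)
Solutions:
 h(y) = C1*cos(y)^(sqrt(3))


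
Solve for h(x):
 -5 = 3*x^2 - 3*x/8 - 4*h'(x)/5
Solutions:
 h(x) = C1 + 5*x^3/4 - 15*x^2/64 + 25*x/4


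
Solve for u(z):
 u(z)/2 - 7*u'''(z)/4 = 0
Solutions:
 u(z) = C3*exp(2^(1/3)*7^(2/3)*z/7) + (C1*sin(2^(1/3)*sqrt(3)*7^(2/3)*z/14) + C2*cos(2^(1/3)*sqrt(3)*7^(2/3)*z/14))*exp(-2^(1/3)*7^(2/3)*z/14)


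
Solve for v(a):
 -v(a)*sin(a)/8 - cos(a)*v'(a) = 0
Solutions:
 v(a) = C1*cos(a)^(1/8)


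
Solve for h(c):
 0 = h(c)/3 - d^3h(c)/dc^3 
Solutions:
 h(c) = C3*exp(3^(2/3)*c/3) + (C1*sin(3^(1/6)*c/2) + C2*cos(3^(1/6)*c/2))*exp(-3^(2/3)*c/6)


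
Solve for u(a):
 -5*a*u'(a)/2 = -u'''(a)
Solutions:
 u(a) = C1 + Integral(C2*airyai(2^(2/3)*5^(1/3)*a/2) + C3*airybi(2^(2/3)*5^(1/3)*a/2), a)


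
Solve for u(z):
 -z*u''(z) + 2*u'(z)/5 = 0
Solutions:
 u(z) = C1 + C2*z^(7/5)


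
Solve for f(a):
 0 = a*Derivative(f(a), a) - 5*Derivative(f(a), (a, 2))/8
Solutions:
 f(a) = C1 + C2*erfi(2*sqrt(5)*a/5)


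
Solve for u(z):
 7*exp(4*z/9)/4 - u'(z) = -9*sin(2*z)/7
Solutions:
 u(z) = C1 + 63*exp(4*z/9)/16 - 9*cos(2*z)/14


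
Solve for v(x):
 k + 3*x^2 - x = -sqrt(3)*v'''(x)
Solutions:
 v(x) = C1 + C2*x + C3*x^2 - sqrt(3)*k*x^3/18 - sqrt(3)*x^5/60 + sqrt(3)*x^4/72


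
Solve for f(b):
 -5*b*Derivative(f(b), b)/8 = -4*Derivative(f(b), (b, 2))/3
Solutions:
 f(b) = C1 + C2*erfi(sqrt(15)*b/8)


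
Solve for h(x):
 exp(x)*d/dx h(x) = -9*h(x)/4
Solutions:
 h(x) = C1*exp(9*exp(-x)/4)


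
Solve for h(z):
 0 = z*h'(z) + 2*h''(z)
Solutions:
 h(z) = C1 + C2*erf(z/2)


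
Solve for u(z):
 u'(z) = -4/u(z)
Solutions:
 u(z) = -sqrt(C1 - 8*z)
 u(z) = sqrt(C1 - 8*z)


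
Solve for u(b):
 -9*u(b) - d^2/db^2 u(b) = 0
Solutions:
 u(b) = C1*sin(3*b) + C2*cos(3*b)


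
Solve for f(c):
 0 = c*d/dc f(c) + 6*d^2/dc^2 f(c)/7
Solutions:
 f(c) = C1 + C2*erf(sqrt(21)*c/6)


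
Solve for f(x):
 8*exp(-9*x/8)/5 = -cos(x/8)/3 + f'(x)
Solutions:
 f(x) = C1 + 8*sin(x/8)/3 - 64*exp(-9*x/8)/45


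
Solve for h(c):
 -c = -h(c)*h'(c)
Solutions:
 h(c) = -sqrt(C1 + c^2)
 h(c) = sqrt(C1 + c^2)


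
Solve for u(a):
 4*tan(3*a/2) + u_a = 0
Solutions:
 u(a) = C1 + 8*log(cos(3*a/2))/3


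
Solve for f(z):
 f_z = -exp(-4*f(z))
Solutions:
 f(z) = log(-I*(C1 - 4*z)^(1/4))
 f(z) = log(I*(C1 - 4*z)^(1/4))
 f(z) = log(-(C1 - 4*z)^(1/4))
 f(z) = log(C1 - 4*z)/4


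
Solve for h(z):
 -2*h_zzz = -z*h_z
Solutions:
 h(z) = C1 + Integral(C2*airyai(2^(2/3)*z/2) + C3*airybi(2^(2/3)*z/2), z)


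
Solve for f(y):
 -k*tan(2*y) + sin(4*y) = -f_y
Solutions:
 f(y) = C1 - k*log(cos(2*y))/2 + cos(4*y)/4


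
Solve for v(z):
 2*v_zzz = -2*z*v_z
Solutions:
 v(z) = C1 + Integral(C2*airyai(-z) + C3*airybi(-z), z)


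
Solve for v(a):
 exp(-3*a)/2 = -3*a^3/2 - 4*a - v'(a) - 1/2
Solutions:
 v(a) = C1 - 3*a^4/8 - 2*a^2 - a/2 + exp(-3*a)/6


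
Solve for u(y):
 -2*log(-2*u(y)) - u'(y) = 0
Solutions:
 Integral(1/(log(-_y) + log(2)), (_y, u(y)))/2 = C1 - y


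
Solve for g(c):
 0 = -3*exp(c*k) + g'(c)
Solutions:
 g(c) = C1 + 3*exp(c*k)/k


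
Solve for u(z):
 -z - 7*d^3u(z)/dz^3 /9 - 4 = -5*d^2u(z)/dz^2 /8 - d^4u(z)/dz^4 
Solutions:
 u(z) = C1 + C2*z + 4*z^3/15 + 944*z^2/225 + (C3*sin(sqrt(614)*z/36) + C4*cos(sqrt(614)*z/36))*exp(7*z/18)


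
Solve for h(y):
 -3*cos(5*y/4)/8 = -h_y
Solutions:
 h(y) = C1 + 3*sin(5*y/4)/10


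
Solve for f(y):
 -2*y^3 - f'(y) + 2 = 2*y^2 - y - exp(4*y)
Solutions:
 f(y) = C1 - y^4/2 - 2*y^3/3 + y^2/2 + 2*y + exp(4*y)/4


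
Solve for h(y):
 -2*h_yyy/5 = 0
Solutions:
 h(y) = C1 + C2*y + C3*y^2


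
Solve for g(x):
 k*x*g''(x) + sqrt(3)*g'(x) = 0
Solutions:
 g(x) = C1 + x^(((re(k) - sqrt(3))*re(k) + im(k)^2)/(re(k)^2 + im(k)^2))*(C2*sin(sqrt(3)*log(x)*Abs(im(k))/(re(k)^2 + im(k)^2)) + C3*cos(sqrt(3)*log(x)*im(k)/(re(k)^2 + im(k)^2)))


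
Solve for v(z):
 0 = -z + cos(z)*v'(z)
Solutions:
 v(z) = C1 + Integral(z/cos(z), z)


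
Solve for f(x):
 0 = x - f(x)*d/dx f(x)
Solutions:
 f(x) = -sqrt(C1 + x^2)
 f(x) = sqrt(C1 + x^2)


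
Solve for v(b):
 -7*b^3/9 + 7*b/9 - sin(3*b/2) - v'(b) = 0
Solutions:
 v(b) = C1 - 7*b^4/36 + 7*b^2/18 + 2*cos(3*b/2)/3


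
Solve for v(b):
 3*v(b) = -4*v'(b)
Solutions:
 v(b) = C1*exp(-3*b/4)


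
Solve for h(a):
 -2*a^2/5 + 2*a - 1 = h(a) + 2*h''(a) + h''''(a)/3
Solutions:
 h(a) = C1*sin(a*sqrt(3 - sqrt(6))) + C2*sin(a*sqrt(sqrt(6) + 3)) + C3*cos(a*sqrt(3 - sqrt(6))) + C4*cos(a*sqrt(sqrt(6) + 3)) - 2*a^2/5 + 2*a + 3/5


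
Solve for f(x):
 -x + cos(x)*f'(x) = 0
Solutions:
 f(x) = C1 + Integral(x/cos(x), x)


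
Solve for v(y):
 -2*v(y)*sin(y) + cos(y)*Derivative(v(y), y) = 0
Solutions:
 v(y) = C1/cos(y)^2


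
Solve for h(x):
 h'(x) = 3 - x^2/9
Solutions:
 h(x) = C1 - x^3/27 + 3*x


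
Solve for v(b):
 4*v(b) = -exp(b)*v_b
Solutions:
 v(b) = C1*exp(4*exp(-b))


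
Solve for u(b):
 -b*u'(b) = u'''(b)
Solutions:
 u(b) = C1 + Integral(C2*airyai(-b) + C3*airybi(-b), b)


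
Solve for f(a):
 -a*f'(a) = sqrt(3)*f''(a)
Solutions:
 f(a) = C1 + C2*erf(sqrt(2)*3^(3/4)*a/6)


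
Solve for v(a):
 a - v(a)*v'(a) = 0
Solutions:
 v(a) = -sqrt(C1 + a^2)
 v(a) = sqrt(C1 + a^2)


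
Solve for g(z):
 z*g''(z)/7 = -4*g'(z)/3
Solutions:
 g(z) = C1 + C2/z^(25/3)


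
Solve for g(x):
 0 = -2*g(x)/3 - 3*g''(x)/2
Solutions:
 g(x) = C1*sin(2*x/3) + C2*cos(2*x/3)


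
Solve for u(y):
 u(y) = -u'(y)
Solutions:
 u(y) = C1*exp(-y)


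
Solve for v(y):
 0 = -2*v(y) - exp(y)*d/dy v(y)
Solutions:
 v(y) = C1*exp(2*exp(-y))


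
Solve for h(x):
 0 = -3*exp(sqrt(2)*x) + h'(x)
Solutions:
 h(x) = C1 + 3*sqrt(2)*exp(sqrt(2)*x)/2


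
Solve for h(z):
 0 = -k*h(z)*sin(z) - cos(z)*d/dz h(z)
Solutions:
 h(z) = C1*exp(k*log(cos(z)))


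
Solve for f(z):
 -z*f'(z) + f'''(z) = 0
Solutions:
 f(z) = C1 + Integral(C2*airyai(z) + C3*airybi(z), z)


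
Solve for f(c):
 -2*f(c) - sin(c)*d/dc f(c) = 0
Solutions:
 f(c) = C1*(cos(c) + 1)/(cos(c) - 1)


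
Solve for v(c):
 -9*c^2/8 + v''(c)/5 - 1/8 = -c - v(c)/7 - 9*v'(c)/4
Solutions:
 v(c) = C1*exp(c*(-315 + sqrt(96985))/56) + C2*exp(-c*(sqrt(96985) + 315)/56) + 63*c^2/8 - 4081*c/16 + 1278739/320


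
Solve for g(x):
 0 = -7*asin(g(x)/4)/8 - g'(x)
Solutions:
 Integral(1/asin(_y/4), (_y, g(x))) = C1 - 7*x/8


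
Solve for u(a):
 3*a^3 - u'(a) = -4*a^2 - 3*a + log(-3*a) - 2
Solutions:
 u(a) = C1 + 3*a^4/4 + 4*a^3/3 + 3*a^2/2 - a*log(-a) + a*(3 - log(3))


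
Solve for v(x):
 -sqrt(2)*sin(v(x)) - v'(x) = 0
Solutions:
 v(x) = -acos((-C1 - exp(2*sqrt(2)*x))/(C1 - exp(2*sqrt(2)*x))) + 2*pi
 v(x) = acos((-C1 - exp(2*sqrt(2)*x))/(C1 - exp(2*sqrt(2)*x)))


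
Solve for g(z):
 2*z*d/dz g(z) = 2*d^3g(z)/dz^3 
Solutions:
 g(z) = C1 + Integral(C2*airyai(z) + C3*airybi(z), z)


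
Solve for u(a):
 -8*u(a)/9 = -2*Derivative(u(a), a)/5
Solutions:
 u(a) = C1*exp(20*a/9)


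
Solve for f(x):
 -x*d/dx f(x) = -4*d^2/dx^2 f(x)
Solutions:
 f(x) = C1 + C2*erfi(sqrt(2)*x/4)


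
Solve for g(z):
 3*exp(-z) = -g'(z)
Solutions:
 g(z) = C1 + 3*exp(-z)


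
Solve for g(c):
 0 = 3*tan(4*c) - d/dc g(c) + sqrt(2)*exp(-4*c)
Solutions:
 g(c) = C1 + 3*log(tan(4*c)^2 + 1)/8 - sqrt(2)*exp(-4*c)/4


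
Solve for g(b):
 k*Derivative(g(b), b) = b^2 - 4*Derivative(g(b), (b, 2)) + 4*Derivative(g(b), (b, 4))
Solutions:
 g(b) = C1 + C2*exp(b*(3^(1/3)*(-9*k + 4*sqrt(3)*sqrt(27*k^2/16 - 4))^(1/3)/12 - 3^(5/6)*I*(-9*k + 4*sqrt(3)*sqrt(27*k^2/16 - 4))^(1/3)/12 - 4/((-3^(1/3) + 3^(5/6)*I)*(-9*k + 4*sqrt(3)*sqrt(27*k^2/16 - 4))^(1/3)))) + C3*exp(b*(3^(1/3)*(-9*k + 4*sqrt(3)*sqrt(27*k^2/16 - 4))^(1/3)/12 + 3^(5/6)*I*(-9*k + 4*sqrt(3)*sqrt(27*k^2/16 - 4))^(1/3)/12 + 4/((3^(1/3) + 3^(5/6)*I)*(-9*k + 4*sqrt(3)*sqrt(27*k^2/16 - 4))^(1/3)))) + C4*exp(-3^(1/3)*b*((-9*k + 4*sqrt(3)*sqrt(27*k^2/16 - 4))^(1/3) + 4*3^(1/3)/(-9*k + 4*sqrt(3)*sqrt(27*k^2/16 - 4))^(1/3))/6) + b^3/(3*k) - 4*b^2/k^2 + 32*b/k^3


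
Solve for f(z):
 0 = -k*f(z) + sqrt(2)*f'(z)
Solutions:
 f(z) = C1*exp(sqrt(2)*k*z/2)


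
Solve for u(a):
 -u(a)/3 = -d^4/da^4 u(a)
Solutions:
 u(a) = C1*exp(-3^(3/4)*a/3) + C2*exp(3^(3/4)*a/3) + C3*sin(3^(3/4)*a/3) + C4*cos(3^(3/4)*a/3)


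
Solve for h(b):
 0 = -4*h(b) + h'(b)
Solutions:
 h(b) = C1*exp(4*b)


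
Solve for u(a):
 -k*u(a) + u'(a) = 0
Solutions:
 u(a) = C1*exp(a*k)


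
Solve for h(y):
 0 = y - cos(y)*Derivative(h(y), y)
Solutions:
 h(y) = C1 + Integral(y/cos(y), y)


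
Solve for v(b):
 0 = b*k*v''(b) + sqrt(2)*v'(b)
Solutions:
 v(b) = C1 + b^(((re(k) - sqrt(2))*re(k) + im(k)^2)/(re(k)^2 + im(k)^2))*(C2*sin(sqrt(2)*log(b)*Abs(im(k))/(re(k)^2 + im(k)^2)) + C3*cos(sqrt(2)*log(b)*im(k)/(re(k)^2 + im(k)^2)))


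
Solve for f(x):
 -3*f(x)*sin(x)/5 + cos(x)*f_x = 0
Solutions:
 f(x) = C1/cos(x)^(3/5)


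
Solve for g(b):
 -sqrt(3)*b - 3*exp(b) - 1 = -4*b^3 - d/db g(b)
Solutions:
 g(b) = C1 - b^4 + sqrt(3)*b^2/2 + b + 3*exp(b)


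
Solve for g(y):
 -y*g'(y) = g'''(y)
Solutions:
 g(y) = C1 + Integral(C2*airyai(-y) + C3*airybi(-y), y)


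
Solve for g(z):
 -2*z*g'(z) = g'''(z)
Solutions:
 g(z) = C1 + Integral(C2*airyai(-2^(1/3)*z) + C3*airybi(-2^(1/3)*z), z)


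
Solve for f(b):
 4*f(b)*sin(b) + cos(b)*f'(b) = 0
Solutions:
 f(b) = C1*cos(b)^4


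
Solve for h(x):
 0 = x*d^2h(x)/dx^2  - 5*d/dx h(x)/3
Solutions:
 h(x) = C1 + C2*x^(8/3)


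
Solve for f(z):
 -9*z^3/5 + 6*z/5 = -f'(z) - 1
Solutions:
 f(z) = C1 + 9*z^4/20 - 3*z^2/5 - z


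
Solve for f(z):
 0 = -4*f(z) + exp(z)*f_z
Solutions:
 f(z) = C1*exp(-4*exp(-z))


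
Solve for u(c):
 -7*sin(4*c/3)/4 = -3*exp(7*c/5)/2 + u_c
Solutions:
 u(c) = C1 + 15*exp(7*c/5)/14 + 21*cos(4*c/3)/16


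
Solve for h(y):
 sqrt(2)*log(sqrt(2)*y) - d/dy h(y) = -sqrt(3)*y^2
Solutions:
 h(y) = C1 + sqrt(3)*y^3/3 + sqrt(2)*y*log(y) - sqrt(2)*y + sqrt(2)*y*log(2)/2


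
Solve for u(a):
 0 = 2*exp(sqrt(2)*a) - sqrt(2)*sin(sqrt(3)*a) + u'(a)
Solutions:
 u(a) = C1 - sqrt(2)*exp(sqrt(2)*a) - sqrt(6)*cos(sqrt(3)*a)/3


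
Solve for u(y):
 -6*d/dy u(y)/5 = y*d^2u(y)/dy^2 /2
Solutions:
 u(y) = C1 + C2/y^(7/5)


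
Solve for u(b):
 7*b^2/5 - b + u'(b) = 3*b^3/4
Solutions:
 u(b) = C1 + 3*b^4/16 - 7*b^3/15 + b^2/2


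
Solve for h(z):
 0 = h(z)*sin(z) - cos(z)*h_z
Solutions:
 h(z) = C1/cos(z)


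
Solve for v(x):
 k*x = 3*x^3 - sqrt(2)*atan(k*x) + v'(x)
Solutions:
 v(x) = C1 + k*x^2/2 - 3*x^4/4 + sqrt(2)*Piecewise((x*atan(k*x) - log(k^2*x^2 + 1)/(2*k), Ne(k, 0)), (0, True))


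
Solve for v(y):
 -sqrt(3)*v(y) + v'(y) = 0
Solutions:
 v(y) = C1*exp(sqrt(3)*y)


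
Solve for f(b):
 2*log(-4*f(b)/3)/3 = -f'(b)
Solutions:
 3*Integral(1/(log(-_y) - log(6) + 3*log(2)), (_y, f(b)))/2 = C1 - b


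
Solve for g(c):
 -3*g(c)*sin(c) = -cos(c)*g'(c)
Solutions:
 g(c) = C1/cos(c)^3


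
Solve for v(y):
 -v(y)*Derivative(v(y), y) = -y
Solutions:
 v(y) = -sqrt(C1 + y^2)
 v(y) = sqrt(C1 + y^2)


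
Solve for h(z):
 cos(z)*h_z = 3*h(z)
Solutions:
 h(z) = C1*(sin(z) + 1)^(3/2)/(sin(z) - 1)^(3/2)


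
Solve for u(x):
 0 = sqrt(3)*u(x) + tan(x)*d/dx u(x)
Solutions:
 u(x) = C1/sin(x)^(sqrt(3))


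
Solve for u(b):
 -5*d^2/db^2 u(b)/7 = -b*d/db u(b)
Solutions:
 u(b) = C1 + C2*erfi(sqrt(70)*b/10)


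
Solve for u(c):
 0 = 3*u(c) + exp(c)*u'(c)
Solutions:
 u(c) = C1*exp(3*exp(-c))


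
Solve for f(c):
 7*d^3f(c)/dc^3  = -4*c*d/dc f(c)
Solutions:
 f(c) = C1 + Integral(C2*airyai(-14^(2/3)*c/7) + C3*airybi(-14^(2/3)*c/7), c)


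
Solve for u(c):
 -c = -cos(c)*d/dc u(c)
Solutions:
 u(c) = C1 + Integral(c/cos(c), c)


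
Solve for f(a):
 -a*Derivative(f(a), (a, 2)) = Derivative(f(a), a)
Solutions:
 f(a) = C1 + C2*log(a)


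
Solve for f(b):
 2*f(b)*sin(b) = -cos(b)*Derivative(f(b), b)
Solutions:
 f(b) = C1*cos(b)^2


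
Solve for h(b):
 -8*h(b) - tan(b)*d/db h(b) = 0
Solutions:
 h(b) = C1/sin(b)^8


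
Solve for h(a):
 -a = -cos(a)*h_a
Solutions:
 h(a) = C1 + Integral(a/cos(a), a)


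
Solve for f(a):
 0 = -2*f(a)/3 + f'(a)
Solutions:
 f(a) = C1*exp(2*a/3)


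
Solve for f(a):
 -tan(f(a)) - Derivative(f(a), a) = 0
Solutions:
 f(a) = pi - asin(C1*exp(-a))
 f(a) = asin(C1*exp(-a))


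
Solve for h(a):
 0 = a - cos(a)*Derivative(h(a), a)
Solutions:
 h(a) = C1 + Integral(a/cos(a), a)


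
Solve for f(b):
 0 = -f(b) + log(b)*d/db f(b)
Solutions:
 f(b) = C1*exp(li(b))


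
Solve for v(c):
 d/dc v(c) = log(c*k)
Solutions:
 v(c) = C1 + c*log(c*k) - c


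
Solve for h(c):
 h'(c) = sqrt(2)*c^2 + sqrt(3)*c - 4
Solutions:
 h(c) = C1 + sqrt(2)*c^3/3 + sqrt(3)*c^2/2 - 4*c


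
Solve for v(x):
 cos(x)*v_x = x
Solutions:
 v(x) = C1 + Integral(x/cos(x), x)


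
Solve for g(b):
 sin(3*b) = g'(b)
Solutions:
 g(b) = C1 - cos(3*b)/3


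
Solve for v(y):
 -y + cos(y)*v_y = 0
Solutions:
 v(y) = C1 + Integral(y/cos(y), y)


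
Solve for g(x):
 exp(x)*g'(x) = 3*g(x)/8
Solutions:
 g(x) = C1*exp(-3*exp(-x)/8)


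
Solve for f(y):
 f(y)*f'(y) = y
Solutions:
 f(y) = -sqrt(C1 + y^2)
 f(y) = sqrt(C1 + y^2)


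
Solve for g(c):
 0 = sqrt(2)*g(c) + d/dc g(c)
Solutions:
 g(c) = C1*exp(-sqrt(2)*c)


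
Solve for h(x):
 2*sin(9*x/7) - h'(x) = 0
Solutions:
 h(x) = C1 - 14*cos(9*x/7)/9


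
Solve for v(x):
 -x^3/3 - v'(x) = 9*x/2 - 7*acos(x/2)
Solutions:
 v(x) = C1 - x^4/12 - 9*x^2/4 + 7*x*acos(x/2) - 7*sqrt(4 - x^2)


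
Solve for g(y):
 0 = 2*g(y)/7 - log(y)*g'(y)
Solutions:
 g(y) = C1*exp(2*li(y)/7)


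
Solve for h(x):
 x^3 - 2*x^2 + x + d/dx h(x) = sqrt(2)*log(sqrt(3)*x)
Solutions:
 h(x) = C1 - x^4/4 + 2*x^3/3 - x^2/2 + sqrt(2)*x*log(x) - sqrt(2)*x + sqrt(2)*x*log(3)/2


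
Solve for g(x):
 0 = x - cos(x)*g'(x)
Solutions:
 g(x) = C1 + Integral(x/cos(x), x)


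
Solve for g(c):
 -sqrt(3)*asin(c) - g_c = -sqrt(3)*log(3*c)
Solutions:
 g(c) = C1 + sqrt(3)*c*(log(c) - 1) + sqrt(3)*c*log(3) - sqrt(3)*(c*asin(c) + sqrt(1 - c^2))


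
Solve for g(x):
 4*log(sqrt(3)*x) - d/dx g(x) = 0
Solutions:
 g(x) = C1 + 4*x*log(x) - 4*x + x*log(9)


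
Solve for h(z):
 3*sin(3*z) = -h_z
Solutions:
 h(z) = C1 + cos(3*z)


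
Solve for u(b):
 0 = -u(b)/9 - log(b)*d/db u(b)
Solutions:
 u(b) = C1*exp(-li(b)/9)


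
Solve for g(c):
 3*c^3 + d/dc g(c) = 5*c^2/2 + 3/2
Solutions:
 g(c) = C1 - 3*c^4/4 + 5*c^3/6 + 3*c/2


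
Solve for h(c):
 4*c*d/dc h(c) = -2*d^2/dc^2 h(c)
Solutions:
 h(c) = C1 + C2*erf(c)


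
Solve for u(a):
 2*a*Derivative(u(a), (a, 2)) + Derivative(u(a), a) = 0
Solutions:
 u(a) = C1 + C2*sqrt(a)


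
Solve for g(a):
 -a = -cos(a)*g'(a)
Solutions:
 g(a) = C1 + Integral(a/cos(a), a)


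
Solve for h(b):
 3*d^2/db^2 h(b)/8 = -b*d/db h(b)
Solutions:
 h(b) = C1 + C2*erf(2*sqrt(3)*b/3)


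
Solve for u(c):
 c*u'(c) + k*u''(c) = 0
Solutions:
 u(c) = C1 + C2*sqrt(k)*erf(sqrt(2)*c*sqrt(1/k)/2)


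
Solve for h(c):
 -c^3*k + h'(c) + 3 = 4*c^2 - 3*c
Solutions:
 h(c) = C1 + c^4*k/4 + 4*c^3/3 - 3*c^2/2 - 3*c


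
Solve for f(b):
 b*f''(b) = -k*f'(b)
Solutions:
 f(b) = C1 + b^(1 - re(k))*(C2*sin(log(b)*Abs(im(k))) + C3*cos(log(b)*im(k)))


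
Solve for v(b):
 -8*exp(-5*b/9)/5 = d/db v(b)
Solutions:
 v(b) = C1 + 72*exp(-5*b/9)/25


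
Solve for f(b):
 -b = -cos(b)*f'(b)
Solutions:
 f(b) = C1 + Integral(b/cos(b), b)


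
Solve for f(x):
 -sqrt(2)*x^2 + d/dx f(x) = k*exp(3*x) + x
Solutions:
 f(x) = C1 + k*exp(3*x)/3 + sqrt(2)*x^3/3 + x^2/2


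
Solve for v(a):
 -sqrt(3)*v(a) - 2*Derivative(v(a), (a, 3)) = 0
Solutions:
 v(a) = C3*exp(-2^(2/3)*3^(1/6)*a/2) + (C1*sin(6^(2/3)*a/4) + C2*cos(6^(2/3)*a/4))*exp(2^(2/3)*3^(1/6)*a/4)


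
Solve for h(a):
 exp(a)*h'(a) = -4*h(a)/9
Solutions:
 h(a) = C1*exp(4*exp(-a)/9)


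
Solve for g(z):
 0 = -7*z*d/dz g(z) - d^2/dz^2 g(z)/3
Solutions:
 g(z) = C1 + C2*erf(sqrt(42)*z/2)


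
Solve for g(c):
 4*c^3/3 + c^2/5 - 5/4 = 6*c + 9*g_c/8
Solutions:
 g(c) = C1 + 8*c^4/27 + 8*c^3/135 - 8*c^2/3 - 10*c/9


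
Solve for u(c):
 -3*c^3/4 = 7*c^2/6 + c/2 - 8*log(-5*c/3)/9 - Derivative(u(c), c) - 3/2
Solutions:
 u(c) = C1 + 3*c^4/16 + 7*c^3/18 + c^2/4 - 8*c*log(-c)/9 + c*(-16*log(5) - 11 + 16*log(3))/18


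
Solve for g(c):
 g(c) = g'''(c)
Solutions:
 g(c) = C3*exp(c) + (C1*sin(sqrt(3)*c/2) + C2*cos(sqrt(3)*c/2))*exp(-c/2)


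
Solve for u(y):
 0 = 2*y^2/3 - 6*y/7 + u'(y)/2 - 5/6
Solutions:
 u(y) = C1 - 4*y^3/9 + 6*y^2/7 + 5*y/3


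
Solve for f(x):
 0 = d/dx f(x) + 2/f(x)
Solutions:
 f(x) = -sqrt(C1 - 4*x)
 f(x) = sqrt(C1 - 4*x)


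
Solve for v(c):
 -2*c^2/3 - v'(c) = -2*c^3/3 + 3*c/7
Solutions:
 v(c) = C1 + c^4/6 - 2*c^3/9 - 3*c^2/14


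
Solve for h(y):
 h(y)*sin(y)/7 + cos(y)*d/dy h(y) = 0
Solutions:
 h(y) = C1*cos(y)^(1/7)


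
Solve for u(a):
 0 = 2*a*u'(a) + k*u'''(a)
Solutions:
 u(a) = C1 + Integral(C2*airyai(2^(1/3)*a*(-1/k)^(1/3)) + C3*airybi(2^(1/3)*a*(-1/k)^(1/3)), a)


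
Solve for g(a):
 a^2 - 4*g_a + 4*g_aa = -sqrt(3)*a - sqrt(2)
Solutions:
 g(a) = C1 + C2*exp(a) + a^3/12 + sqrt(3)*a^2/8 + a^2/4 + sqrt(2)*a/4 + sqrt(3)*a/4 + a/2


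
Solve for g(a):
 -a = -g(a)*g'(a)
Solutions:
 g(a) = -sqrt(C1 + a^2)
 g(a) = sqrt(C1 + a^2)


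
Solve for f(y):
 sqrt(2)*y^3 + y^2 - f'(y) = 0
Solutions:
 f(y) = C1 + sqrt(2)*y^4/4 + y^3/3


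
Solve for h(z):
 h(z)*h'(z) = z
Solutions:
 h(z) = -sqrt(C1 + z^2)
 h(z) = sqrt(C1 + z^2)


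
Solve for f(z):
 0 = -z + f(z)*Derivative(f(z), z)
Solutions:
 f(z) = -sqrt(C1 + z^2)
 f(z) = sqrt(C1 + z^2)


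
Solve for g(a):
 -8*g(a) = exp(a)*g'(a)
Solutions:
 g(a) = C1*exp(8*exp(-a))


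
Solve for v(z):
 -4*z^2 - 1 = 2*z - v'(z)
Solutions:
 v(z) = C1 + 4*z^3/3 + z^2 + z


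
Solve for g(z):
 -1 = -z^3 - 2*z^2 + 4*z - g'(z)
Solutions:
 g(z) = C1 - z^4/4 - 2*z^3/3 + 2*z^2 + z


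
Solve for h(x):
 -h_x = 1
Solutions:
 h(x) = C1 - x


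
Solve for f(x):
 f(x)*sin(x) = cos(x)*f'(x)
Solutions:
 f(x) = C1/cos(x)


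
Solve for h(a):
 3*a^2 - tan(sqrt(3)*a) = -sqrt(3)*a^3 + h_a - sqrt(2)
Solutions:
 h(a) = C1 + sqrt(3)*a^4/4 + a^3 + sqrt(2)*a + sqrt(3)*log(cos(sqrt(3)*a))/3


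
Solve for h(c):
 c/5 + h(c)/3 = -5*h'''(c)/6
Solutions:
 h(c) = C3*exp(-2^(1/3)*5^(2/3)*c/5) - 3*c/5 + (C1*sin(2^(1/3)*sqrt(3)*5^(2/3)*c/10) + C2*cos(2^(1/3)*sqrt(3)*5^(2/3)*c/10))*exp(2^(1/3)*5^(2/3)*c/10)


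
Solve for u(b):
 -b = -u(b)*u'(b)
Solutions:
 u(b) = -sqrt(C1 + b^2)
 u(b) = sqrt(C1 + b^2)
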